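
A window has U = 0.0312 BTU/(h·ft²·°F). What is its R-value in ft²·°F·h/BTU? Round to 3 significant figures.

R = 1/U = 1/0.0312 = 32.05

32.1 ft²·°F·h/BTU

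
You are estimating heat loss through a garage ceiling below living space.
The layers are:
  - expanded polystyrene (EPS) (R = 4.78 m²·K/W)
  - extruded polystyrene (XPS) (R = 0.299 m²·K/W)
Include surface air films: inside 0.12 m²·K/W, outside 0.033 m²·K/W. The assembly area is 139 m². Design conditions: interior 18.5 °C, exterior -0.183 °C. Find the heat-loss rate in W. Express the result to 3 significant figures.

496 W

R_total = 0.12 + 4.78 + 0.299 + 0.033 = 5.232 m²·K/W
Q = A·ΔT/R = 139 × (18.5 − (-0.183)) / 5.232 = 496.4 W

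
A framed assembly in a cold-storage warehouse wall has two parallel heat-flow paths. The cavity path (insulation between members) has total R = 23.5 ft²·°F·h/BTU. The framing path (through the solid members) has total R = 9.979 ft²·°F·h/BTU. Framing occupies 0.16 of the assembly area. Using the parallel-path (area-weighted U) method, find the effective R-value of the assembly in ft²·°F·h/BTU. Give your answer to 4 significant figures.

19.31 ft²·°F·h/BTU

U_eff = 0.84/23.5 + 0.16/9.979 = 0.035745 + 0.016034 = 0.051778
R_eff = 1/U_eff = 19.313 ft²·°F·h/BTU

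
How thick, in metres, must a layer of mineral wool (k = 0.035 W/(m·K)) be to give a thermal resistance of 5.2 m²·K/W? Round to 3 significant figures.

0.182 m

L = R·k = 5.2 × 0.035 = 0.182 m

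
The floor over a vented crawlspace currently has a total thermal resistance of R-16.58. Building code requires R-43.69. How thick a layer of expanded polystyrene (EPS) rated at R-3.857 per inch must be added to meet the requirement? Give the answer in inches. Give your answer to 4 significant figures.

ΔR = 43.69 − 16.58 = 27.11 ft²·°F·h/BTU
L = ΔR / (R/in) = 27.11/3.857 = 7.0288 in

7.029 in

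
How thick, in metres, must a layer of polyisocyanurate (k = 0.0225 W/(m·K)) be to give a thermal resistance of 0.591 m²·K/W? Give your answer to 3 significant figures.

L = R·k = 0.591 × 0.0225 = 0.0133 m

0.0133 m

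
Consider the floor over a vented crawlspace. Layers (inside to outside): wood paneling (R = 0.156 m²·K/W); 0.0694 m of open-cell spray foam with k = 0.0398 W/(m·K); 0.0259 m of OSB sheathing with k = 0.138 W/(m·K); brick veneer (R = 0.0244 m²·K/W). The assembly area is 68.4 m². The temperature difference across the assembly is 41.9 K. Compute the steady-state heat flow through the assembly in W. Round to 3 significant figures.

0.0694/0.0398 = 1.744
0.0259/0.138 = 0.1877
R_total = 0.156 + 1.744 + 0.1877 + 0.0244 = 2.112 m²·K/W
Q = A·ΔT/R = 68.4 × 41.9 / 2.112 = 1357 W

1360 W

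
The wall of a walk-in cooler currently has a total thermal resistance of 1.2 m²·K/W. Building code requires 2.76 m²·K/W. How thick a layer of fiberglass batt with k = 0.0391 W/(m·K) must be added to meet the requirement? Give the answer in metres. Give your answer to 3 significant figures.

ΔR = 2.76 − 1.2 = 1.56 m²·K/W
L = ΔR × k = 1.56 × 0.0391 = 0.061 m

0.0610 m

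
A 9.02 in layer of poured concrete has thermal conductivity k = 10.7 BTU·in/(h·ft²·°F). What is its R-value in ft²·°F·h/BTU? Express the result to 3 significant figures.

R = L/k = 9.02/10.7 = 0.843 ft²·°F·h/BTU

0.843 ft²·°F·h/BTU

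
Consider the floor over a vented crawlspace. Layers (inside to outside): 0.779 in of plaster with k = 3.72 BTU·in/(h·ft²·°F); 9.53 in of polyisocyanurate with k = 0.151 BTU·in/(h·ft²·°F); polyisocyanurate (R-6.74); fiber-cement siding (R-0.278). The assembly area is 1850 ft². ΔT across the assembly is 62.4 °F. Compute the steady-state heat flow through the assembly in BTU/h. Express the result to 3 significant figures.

0.779/3.72 = 0.2094
9.53/0.151 = 63.11
R_total = 0.2094 + 63.11 + 6.74 + 0.278 = 70.34 ft²·°F·h/BTU
Q = A·ΔT/R = 1850 × 62.4 / 70.34 = 1641 BTU/h

1640 BTU/h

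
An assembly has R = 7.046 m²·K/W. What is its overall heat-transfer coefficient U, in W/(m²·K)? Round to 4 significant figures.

U = 1/R = 1/7.046 = 0.14192

0.1419 W/(m²·K)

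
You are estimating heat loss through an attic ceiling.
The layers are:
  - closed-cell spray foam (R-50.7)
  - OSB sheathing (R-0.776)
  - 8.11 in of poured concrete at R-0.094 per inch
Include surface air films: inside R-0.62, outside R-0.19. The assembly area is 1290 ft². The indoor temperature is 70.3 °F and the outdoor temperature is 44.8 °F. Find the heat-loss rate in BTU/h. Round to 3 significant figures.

8.11 × 0.094 = 0.7623
R_total = 0.62 + 50.7 + 0.776 + 0.7623 + 0.19 = 53.05 ft²·°F·h/BTU
Q = A·ΔT/R = 1290 × (70.3 − 44.8) / 53.05 = 620.1 BTU/h

620 BTU/h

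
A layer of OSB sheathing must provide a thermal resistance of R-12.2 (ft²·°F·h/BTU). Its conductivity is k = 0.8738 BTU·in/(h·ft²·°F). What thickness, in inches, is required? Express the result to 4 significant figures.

10.66 in

L = R × k = 12.2 × 0.8738 = 10.66 in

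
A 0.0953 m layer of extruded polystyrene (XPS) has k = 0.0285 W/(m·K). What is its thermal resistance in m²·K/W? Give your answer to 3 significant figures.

3.34 m²·K/W

R = L/k = 0.0953/0.0285 = 3.344 m²·K/W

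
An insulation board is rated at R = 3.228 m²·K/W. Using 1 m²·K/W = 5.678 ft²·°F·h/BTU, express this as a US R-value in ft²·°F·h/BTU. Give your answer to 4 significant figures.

R_US = 3.228 × 5.678 = 18.329

18.33 ft²·°F·h/BTU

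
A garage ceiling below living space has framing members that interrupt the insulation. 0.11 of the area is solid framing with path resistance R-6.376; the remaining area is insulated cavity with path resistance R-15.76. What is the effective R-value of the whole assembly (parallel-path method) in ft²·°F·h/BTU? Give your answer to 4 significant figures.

13.56 ft²·°F·h/BTU

U_eff = 0.89/15.76 + 0.11/6.376 = 0.056472 + 0.017252 = 0.073724
R_eff = 1/U_eff = 13.564 ft²·°F·h/BTU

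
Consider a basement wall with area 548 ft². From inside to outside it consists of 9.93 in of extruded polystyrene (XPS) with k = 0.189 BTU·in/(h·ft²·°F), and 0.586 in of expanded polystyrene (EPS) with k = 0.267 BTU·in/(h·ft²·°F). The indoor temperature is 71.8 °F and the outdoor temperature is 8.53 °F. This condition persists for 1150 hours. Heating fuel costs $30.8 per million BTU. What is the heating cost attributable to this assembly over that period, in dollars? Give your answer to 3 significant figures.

9.93/0.189 = 52.54
0.586/0.267 = 2.195
R_total = 52.54 + 2.195 = 54.73 ft²·°F·h/BTU
Q = 548 × (71.8 − 8.53) / 54.73 = 633.5 BTU/h
E = 633.5 × 1150 = 728500 BTU
Cost = 728500/10⁶ × 30.8 = $22.44

22.4 dollars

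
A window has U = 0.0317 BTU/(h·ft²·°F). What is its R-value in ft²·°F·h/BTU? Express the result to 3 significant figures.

R = 1/U = 1/0.0317 = 31.55

31.5 ft²·°F·h/BTU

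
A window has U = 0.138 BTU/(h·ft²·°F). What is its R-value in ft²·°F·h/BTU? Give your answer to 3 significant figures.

7.25 ft²·°F·h/BTU

R = 1/U = 1/0.138 = 7.246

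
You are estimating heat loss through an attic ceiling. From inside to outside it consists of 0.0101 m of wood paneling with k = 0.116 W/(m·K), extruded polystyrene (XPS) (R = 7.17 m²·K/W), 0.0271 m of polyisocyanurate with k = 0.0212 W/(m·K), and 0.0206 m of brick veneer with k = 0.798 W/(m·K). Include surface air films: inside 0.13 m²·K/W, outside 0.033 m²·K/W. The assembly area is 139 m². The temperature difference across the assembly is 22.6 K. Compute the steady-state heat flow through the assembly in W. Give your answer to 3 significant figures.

360 W

0.0101/0.116 = 0.08707
0.0271/0.0212 = 1.278
0.0206/0.798 = 0.02581
R_total = 0.13 + 0.08707 + 7.17 + 1.278 + 0.02581 + 0.033 = 8.724 m²·K/W
Q = A·ΔT/R = 139 × 22.6 / 8.724 = 360.1 W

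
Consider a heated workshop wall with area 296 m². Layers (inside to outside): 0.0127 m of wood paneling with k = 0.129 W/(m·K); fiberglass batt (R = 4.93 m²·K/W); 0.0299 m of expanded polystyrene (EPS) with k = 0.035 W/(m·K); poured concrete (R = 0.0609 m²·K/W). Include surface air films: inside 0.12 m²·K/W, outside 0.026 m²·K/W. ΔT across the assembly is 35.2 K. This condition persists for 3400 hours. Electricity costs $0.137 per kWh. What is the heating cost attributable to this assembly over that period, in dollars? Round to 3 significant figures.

0.0127/0.129 = 0.09845
0.0299/0.035 = 0.8543
R_total = 0.12 + 0.09845 + 4.93 + 0.8543 + 0.0609 + 0.026 = 6.09 m²·K/W
Q = 296 × 35.2 / 6.09 = 1711 W
E = 1711 W × 3400 h / 1000 = 5817 kWh
Cost = 5817 × 0.137 = $797

797 dollars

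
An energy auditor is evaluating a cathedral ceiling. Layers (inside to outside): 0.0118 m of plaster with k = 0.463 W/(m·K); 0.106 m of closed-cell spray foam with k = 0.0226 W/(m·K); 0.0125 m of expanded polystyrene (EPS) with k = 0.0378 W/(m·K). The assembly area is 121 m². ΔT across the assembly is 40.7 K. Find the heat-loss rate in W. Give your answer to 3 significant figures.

0.0118/0.463 = 0.02549
0.106/0.0226 = 4.69
0.0125/0.0378 = 0.3307
R_total = 0.02549 + 4.69 + 0.3307 = 5.046 m²·K/W
Q = A·ΔT/R = 121 × 40.7 / 5.046 = 975.9 W

976 W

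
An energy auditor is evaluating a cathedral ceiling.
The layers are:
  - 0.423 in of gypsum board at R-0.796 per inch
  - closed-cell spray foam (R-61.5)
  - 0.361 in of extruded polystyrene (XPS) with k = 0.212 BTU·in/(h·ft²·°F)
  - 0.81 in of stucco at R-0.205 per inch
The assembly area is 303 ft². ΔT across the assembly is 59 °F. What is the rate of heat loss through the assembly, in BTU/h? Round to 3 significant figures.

0.423 × 0.796 = 0.3367
0.361/0.212 = 1.703
0.81 × 0.205 = 0.1661
R_total = 0.3367 + 61.5 + 1.703 + 0.1661 = 63.71 ft²·°F·h/BTU
Q = A·ΔT/R = 303 × 59 / 63.71 = 280.6 BTU/h

281 BTU/h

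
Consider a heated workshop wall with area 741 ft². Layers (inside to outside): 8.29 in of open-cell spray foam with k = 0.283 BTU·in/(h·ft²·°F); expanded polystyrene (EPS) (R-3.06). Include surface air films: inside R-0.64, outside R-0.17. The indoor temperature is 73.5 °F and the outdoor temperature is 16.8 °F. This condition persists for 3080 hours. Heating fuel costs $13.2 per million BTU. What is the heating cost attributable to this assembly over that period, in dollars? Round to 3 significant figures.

51.5 dollars

8.29/0.283 = 29.29
R_total = 0.64 + 29.29 + 3.06 + 0.17 = 33.16 ft²·°F·h/BTU
Q = 741 × (73.5 − 16.8) / 33.16 = 1267 BTU/h
E = 1267 × 3080 = 3902000 BTU
Cost = 3902000/10⁶ × 13.2 = $51.51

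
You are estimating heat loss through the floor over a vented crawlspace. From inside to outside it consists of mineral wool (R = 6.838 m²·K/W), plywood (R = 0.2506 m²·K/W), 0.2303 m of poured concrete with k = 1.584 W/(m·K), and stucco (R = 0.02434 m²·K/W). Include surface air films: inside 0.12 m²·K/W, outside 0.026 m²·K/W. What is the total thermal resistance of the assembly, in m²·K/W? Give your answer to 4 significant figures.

7.404 m²·K/W

0.2303/1.584 = 0.14539
R_total = 0.12 + 6.838 + 0.2506 + 0.14539 + 0.02434 + 0.026 = 7.4043 m²·K/W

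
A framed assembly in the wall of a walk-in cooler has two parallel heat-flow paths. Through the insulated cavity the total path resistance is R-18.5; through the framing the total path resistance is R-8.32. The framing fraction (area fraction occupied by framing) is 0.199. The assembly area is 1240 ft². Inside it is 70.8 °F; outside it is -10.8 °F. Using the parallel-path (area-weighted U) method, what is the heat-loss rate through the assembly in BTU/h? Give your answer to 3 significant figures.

6800 BTU/h

U_eff = 0.801/18.5 + 0.199/8.32 = 0.0433 + 0.02392 = 0.06722
R_eff = 1/U_eff = 14.88 ft²·°F·h/BTU
Q = 1240 × (70.8 − (-10.8)) / 14.88 = 6801 BTU/h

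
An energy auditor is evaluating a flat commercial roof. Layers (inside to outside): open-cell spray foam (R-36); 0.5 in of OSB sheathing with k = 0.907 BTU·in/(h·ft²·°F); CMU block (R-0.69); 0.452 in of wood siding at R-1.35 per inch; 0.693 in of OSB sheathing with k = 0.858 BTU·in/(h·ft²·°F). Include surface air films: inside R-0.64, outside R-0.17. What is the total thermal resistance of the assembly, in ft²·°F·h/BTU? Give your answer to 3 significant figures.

39.5 ft²·°F·h/BTU

0.5/0.907 = 0.5513
0.452 × 1.35 = 0.6102
0.693/0.858 = 0.8077
R_total = 0.64 + 36 + 0.5513 + 0.69 + 0.6102 + 0.8077 + 0.17 = 39.47 ft²·°F·h/BTU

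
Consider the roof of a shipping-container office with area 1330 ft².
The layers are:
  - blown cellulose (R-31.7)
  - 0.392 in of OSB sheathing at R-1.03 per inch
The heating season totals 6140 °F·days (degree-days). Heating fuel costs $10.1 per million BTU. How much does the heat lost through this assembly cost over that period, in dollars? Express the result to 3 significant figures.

0.392 × 1.03 = 0.4038
R_total = 31.7 + 0.4038 = 32.1 ft²·°F·h/BTU
E = A × HDD × 24 / R = 1330 × 6140 × 24 / 32.1 = 6105000 BTU
Cost = 6105000/10⁶ × 10.1 = $61.66

61.7 dollars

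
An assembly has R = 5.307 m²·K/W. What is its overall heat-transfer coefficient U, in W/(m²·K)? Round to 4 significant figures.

0.1884 W/(m²·K)

U = 1/R = 1/5.307 = 0.18843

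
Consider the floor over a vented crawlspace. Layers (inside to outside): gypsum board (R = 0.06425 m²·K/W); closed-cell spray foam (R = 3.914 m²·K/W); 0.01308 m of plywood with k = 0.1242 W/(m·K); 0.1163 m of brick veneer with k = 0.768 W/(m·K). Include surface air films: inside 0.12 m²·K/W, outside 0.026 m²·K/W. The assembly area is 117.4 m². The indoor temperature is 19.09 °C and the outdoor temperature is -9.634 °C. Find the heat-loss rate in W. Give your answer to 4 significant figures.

0.01308/0.1242 = 0.10531
0.1163/0.768 = 0.15143
R_total = 0.12 + 0.06425 + 3.914 + 0.10531 + 0.15143 + 0.026 = 4.381 m²·K/W
Q = A·ΔT/R = 117.4 × (19.09 − (-9.634)) / 4.381 = 769.73 W

769.7 W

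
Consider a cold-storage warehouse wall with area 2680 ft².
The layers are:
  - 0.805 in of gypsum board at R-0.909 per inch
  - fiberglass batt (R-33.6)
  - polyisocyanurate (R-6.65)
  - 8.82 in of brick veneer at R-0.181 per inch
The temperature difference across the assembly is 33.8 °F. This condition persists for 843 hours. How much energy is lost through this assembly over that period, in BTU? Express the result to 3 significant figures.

1790000 BTU

0.805 × 0.909 = 0.7317
8.82 × 0.181 = 1.596
R_total = 0.7317 + 33.6 + 6.65 + 1.596 = 42.58 ft²·°F·h/BTU
Q = 2680 × 33.8 / 42.58 = 2127 BTU/h
E = 2127 × 843 = 1793000 BTU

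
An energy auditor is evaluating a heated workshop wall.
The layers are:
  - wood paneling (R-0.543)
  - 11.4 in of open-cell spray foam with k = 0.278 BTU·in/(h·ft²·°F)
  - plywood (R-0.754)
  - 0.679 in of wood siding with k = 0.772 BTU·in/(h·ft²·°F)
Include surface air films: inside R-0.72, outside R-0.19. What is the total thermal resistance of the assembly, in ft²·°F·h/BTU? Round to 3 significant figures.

11.4/0.278 = 41.01
0.679/0.772 = 0.8795
R_total = 0.72 + 0.543 + 41.01 + 0.754 + 0.8795 + 0.19 = 44.09 ft²·°F·h/BTU

44.1 ft²·°F·h/BTU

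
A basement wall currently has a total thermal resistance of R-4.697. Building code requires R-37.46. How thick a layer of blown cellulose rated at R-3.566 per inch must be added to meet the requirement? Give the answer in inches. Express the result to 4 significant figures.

ΔR = 37.46 − 4.697 = 32.763 ft²·°F·h/BTU
L = ΔR / (R/in) = 32.763/3.566 = 9.1876 in

9.188 in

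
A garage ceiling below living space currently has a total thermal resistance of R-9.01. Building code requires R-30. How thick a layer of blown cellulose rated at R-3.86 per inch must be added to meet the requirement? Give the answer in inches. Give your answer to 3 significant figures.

ΔR = 30 − 9.01 = 20.99 ft²·°F·h/BTU
L = ΔR / (R/in) = 20.99/3.86 = 5.438 in

5.44 in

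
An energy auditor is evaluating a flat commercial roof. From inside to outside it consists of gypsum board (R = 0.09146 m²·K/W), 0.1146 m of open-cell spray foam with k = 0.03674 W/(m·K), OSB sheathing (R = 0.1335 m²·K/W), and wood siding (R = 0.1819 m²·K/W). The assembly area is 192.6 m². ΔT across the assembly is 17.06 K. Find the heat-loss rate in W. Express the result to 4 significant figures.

931.8 W

0.1146/0.03674 = 3.1192
R_total = 0.09146 + 3.1192 + 0.1335 + 0.1819 = 3.5261 m²·K/W
Q = A·ΔT/R = 192.6 × 17.06 / 3.5261 = 931.84 W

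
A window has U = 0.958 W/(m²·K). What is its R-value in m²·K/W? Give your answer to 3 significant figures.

R = 1/U = 1/0.958 = 1.044

1.04 m²·K/W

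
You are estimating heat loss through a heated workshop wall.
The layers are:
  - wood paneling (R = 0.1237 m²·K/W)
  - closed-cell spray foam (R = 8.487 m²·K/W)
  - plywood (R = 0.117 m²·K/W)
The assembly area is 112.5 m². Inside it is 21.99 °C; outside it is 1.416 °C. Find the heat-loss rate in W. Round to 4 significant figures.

R_total = 0.1237 + 8.487 + 0.117 = 8.7277 m²·K/W
Q = A·ΔT/R = 112.5 × (21.99 − 1.416) / 8.7277 = 265.2 W

265.2 W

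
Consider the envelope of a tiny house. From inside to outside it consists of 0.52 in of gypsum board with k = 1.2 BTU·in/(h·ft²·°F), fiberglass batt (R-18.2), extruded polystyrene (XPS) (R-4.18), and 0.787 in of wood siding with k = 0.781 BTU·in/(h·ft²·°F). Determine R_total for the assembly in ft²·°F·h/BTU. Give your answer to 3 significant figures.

0.52/1.2 = 0.4333
0.787/0.781 = 1.008
R_total = 0.4333 + 18.2 + 4.18 + 1.008 = 23.82 ft²·°F·h/BTU

23.8 ft²·°F·h/BTU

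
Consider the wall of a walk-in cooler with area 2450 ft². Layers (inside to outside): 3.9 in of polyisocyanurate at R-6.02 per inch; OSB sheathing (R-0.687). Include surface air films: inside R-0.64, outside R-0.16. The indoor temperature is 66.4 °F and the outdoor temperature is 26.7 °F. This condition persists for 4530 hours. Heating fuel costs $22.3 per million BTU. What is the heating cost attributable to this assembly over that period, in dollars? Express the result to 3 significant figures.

3.9 × 6.02 = 23.48
R_total = 0.64 + 23.48 + 0.687 + 0.16 = 24.96 ft²·°F·h/BTU
Q = 2450 × (66.4 − 26.7) / 24.96 = 3896 BTU/h
E = 3896 × 4530 = 17650000 BTU
Cost = 17650000/10⁶ × 22.3 = $393.6

394 dollars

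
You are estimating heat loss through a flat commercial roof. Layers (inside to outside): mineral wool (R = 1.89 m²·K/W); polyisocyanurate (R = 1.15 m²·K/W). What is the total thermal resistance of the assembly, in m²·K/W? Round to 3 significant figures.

3.04 m²·K/W

R_total = 1.89 + 1.15 = 3.04 m²·K/W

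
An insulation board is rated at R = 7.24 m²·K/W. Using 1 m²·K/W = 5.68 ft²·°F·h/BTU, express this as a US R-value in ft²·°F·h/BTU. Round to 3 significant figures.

41.1 ft²·°F·h/BTU

R_US = 7.24 × 5.68 = 41.12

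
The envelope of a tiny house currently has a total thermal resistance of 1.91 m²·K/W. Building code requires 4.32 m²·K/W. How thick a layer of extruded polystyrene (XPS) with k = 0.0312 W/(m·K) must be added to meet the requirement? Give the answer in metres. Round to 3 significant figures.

0.0752 m

ΔR = 4.32 − 1.91 = 2.41 m²·K/W
L = ΔR × k = 2.41 × 0.0312 = 0.07519 m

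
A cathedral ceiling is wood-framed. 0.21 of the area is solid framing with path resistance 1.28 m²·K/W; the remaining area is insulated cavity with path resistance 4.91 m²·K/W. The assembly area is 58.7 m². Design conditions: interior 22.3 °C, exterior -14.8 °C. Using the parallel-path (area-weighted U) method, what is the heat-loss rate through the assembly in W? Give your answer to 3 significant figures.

708 W

U_eff = 0.79/4.91 + 0.21/1.28 = 0.1609 + 0.1641 = 0.325
R_eff = 1/U_eff = 3.077 m²·K/W
Q = 58.7 × (22.3 − (-14.8)) / 3.077 = 707.7 W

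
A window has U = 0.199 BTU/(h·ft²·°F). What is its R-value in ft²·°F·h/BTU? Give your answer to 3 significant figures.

5.03 ft²·°F·h/BTU

R = 1/U = 1/0.199 = 5.025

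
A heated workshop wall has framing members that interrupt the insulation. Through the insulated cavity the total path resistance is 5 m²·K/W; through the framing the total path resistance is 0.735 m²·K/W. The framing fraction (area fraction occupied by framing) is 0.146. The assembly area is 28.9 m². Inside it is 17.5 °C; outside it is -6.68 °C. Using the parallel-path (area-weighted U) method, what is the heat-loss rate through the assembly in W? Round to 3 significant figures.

258 W

U_eff = 0.854/5 + 0.146/0.735 = 0.1708 + 0.1986 = 0.3694
R_eff = 1/U_eff = 2.707 m²·K/W
Q = 28.9 × (17.5 − (-6.68)) / 2.707 = 258.2 W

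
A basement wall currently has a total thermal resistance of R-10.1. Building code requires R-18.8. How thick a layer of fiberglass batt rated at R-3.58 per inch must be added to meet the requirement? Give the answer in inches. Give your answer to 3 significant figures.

2.43 in

ΔR = 18.8 − 10.1 = 8.7 ft²·°F·h/BTU
L = ΔR / (R/in) = 8.7/3.58 = 2.43 in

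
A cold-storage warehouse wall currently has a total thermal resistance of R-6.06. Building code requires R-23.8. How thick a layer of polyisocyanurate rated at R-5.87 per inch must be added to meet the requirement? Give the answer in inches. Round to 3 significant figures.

ΔR = 23.8 − 6.06 = 17.74 ft²·°F·h/BTU
L = ΔR / (R/in) = 17.74/5.87 = 3.022 in

3.02 in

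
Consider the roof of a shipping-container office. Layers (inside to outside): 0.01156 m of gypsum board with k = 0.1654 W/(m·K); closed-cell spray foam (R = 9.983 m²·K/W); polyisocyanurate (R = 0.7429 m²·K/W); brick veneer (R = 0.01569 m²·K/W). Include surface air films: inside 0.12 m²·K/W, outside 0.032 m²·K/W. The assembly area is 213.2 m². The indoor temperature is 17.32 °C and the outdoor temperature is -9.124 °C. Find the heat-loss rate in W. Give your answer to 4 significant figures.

0.01156/0.1654 = 0.069891
R_total = 0.12 + 0.069891 + 9.983 + 0.7429 + 0.01569 + 0.032 = 10.963 m²·K/W
Q = A·ΔT/R = 213.2 × (17.32 − (-9.124)) / 10.963 = 514.24 W

514.2 W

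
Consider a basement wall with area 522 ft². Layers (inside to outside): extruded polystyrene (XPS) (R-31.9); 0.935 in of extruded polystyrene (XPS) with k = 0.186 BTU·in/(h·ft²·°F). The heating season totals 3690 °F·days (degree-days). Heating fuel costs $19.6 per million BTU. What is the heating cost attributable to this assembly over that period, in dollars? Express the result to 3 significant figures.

24.5 dollars

0.935/0.186 = 5.027
R_total = 31.9 + 5.027 = 36.93 ft²·°F·h/BTU
E = A × HDD × 24 / R = 522 × 3690 × 24 / 36.93 = 1252000 BTU
Cost = 1252000/10⁶ × 19.6 = $24.54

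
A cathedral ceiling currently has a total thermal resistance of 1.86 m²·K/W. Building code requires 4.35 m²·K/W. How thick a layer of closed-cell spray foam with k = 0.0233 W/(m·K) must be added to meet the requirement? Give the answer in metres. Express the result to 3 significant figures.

ΔR = 4.35 − 1.86 = 2.49 m²·K/W
L = ΔR × k = 2.49 × 0.0233 = 0.05802 m

0.0580 m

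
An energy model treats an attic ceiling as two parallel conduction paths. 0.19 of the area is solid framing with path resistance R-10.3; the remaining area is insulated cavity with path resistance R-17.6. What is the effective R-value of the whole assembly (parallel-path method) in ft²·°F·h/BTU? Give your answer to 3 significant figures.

U_eff = 0.81/17.6 + 0.19/10.3 = 0.04602 + 0.01845 = 0.06447
R_eff = 1/U_eff = 15.51 ft²·°F·h/BTU

15.5 ft²·°F·h/BTU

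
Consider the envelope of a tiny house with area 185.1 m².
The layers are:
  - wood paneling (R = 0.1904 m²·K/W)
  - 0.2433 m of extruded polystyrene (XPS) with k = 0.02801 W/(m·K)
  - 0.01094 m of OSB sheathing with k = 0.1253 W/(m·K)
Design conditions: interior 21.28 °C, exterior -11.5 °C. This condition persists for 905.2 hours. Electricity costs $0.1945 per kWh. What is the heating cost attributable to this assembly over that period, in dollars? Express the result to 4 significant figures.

119.2 dollars

0.2433/0.02801 = 8.6862
0.01094/0.1253 = 0.08731
R_total = 0.1904 + 8.6862 + 0.08731 = 8.9639 m²·K/W
Q = 185.1 × (21.28 − (-11.5)) / 8.9639 = 676.89 W
E = 676.89 W × 905.2 h / 1000 = 612.72 kWh
Cost = 612.72 × 0.1945 = $119.17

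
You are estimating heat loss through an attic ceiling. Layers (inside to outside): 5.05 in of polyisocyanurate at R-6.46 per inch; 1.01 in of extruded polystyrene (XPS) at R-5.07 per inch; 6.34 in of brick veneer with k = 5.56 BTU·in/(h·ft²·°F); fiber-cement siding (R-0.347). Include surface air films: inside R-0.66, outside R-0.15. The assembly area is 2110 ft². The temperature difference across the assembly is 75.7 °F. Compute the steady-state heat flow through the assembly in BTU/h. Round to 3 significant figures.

3990 BTU/h

5.05 × 6.46 = 32.62
1.01 × 5.07 = 5.121
6.34/5.56 = 1.14
R_total = 0.66 + 32.62 + 5.121 + 1.14 + 0.347 + 0.15 = 40.04 ft²·°F·h/BTU
Q = A·ΔT/R = 2110 × 75.7 / 40.04 = 3989 BTU/h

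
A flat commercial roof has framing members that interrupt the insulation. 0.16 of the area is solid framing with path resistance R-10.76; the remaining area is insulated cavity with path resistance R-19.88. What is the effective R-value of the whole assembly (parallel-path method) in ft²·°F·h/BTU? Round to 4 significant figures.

U_eff = 0.84/19.88 + 0.16/10.76 = 0.042254 + 0.01487 = 0.057123
R_eff = 1/U_eff = 17.506 ft²·°F·h/BTU

17.51 ft²·°F·h/BTU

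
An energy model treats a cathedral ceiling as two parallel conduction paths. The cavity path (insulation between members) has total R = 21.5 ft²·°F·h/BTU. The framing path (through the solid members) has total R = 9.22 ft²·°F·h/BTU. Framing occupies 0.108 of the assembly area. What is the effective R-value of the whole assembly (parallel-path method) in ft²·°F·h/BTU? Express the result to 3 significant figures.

18.8 ft²·°F·h/BTU

U_eff = 0.892/21.5 + 0.108/9.22 = 0.04149 + 0.01171 = 0.0532
R_eff = 1/U_eff = 18.8 ft²·°F·h/BTU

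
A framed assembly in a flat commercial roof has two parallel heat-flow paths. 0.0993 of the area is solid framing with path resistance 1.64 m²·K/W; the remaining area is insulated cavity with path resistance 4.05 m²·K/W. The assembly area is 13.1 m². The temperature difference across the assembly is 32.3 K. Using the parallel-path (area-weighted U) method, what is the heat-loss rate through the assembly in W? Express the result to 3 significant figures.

120 W

U_eff = 0.9007/4.05 + 0.0993/1.64 = 0.2224 + 0.06055 = 0.2829
R_eff = 1/U_eff = 3.534 m²·K/W
Q = 13.1 × 32.3 / 3.534 = 119.7 W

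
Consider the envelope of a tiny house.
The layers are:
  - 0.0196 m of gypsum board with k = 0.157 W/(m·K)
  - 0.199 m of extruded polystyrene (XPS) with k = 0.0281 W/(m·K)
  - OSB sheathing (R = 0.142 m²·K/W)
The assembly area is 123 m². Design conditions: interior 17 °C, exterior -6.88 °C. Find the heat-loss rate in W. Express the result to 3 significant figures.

0.0196/0.157 = 0.1248
0.199/0.0281 = 7.082
R_total = 0.1248 + 7.082 + 0.142 = 7.349 m²·K/W
Q = A·ΔT/R = 123 × (17 − (-6.88)) / 7.349 = 399.7 W

400 W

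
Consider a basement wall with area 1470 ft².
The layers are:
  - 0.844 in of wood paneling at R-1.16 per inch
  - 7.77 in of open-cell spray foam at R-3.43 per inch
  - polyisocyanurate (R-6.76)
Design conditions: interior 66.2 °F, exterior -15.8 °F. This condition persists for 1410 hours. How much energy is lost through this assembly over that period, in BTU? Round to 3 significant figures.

0.844 × 1.16 = 0.979
7.77 × 3.43 = 26.65
R_total = 0.979 + 26.65 + 6.76 = 34.39 ft²·°F·h/BTU
Q = 1470 × (66.2 − (-15.8)) / 34.39 = 3505 BTU/h
E = 3505 × 1410 = 4942000 BTU

4940000 BTU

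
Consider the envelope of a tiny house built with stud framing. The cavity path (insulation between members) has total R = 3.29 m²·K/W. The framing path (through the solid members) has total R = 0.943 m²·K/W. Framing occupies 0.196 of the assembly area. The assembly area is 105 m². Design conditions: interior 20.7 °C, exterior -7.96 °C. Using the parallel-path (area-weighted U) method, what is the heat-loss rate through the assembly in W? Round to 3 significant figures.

1360 W

U_eff = 0.804/3.29 + 0.196/0.943 = 0.2444 + 0.2078 = 0.4522
R_eff = 1/U_eff = 2.211 m²·K/W
Q = 105 × (20.7 − (-7.96)) / 2.211 = 1361 W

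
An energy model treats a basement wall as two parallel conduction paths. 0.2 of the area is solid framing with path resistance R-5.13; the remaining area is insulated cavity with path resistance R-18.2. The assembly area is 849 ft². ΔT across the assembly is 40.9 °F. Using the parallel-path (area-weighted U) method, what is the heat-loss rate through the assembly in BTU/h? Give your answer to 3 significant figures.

2880 BTU/h

U_eff = 0.8/18.2 + 0.2/5.13 = 0.04396 + 0.03899 = 0.08294
R_eff = 1/U_eff = 12.06 ft²·°F·h/BTU
Q = 849 × 40.9 / 12.06 = 2880 BTU/h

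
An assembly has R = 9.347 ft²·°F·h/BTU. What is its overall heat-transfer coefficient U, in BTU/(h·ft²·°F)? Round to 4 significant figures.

0.1070 BTU/(h·ft²·°F)

U = 1/R = 1/9.347 = 0.10699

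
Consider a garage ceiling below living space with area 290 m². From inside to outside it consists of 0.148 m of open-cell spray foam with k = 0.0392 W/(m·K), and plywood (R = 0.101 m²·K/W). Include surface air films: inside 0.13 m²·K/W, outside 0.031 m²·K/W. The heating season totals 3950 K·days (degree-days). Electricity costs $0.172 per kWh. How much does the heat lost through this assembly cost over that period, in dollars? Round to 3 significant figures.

1170 dollars

0.148/0.0392 = 3.776
R_total = 0.13 + 3.776 + 0.101 + 0.031 = 4.038 m²·K/W
E = A × HDD × 24 / R / 1000 = 290 × 3950 × 24 / 4.038 / 1000 = 6809 kWh
Cost = 6809 × 0.172 = $1171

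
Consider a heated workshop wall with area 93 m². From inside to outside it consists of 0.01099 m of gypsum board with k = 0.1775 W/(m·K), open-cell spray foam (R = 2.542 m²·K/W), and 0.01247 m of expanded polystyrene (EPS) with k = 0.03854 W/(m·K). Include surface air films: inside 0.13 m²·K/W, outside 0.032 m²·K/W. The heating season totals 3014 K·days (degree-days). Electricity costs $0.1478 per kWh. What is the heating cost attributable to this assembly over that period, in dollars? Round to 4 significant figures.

0.01099/0.1775 = 0.061915
0.01247/0.03854 = 0.32356
R_total = 0.13 + 0.061915 + 2.542 + 0.32356 + 0.032 = 3.0895 m²·K/W
E = A × HDD × 24 / R / 1000 = 93 × 3014 × 24 / 3.0895 / 1000 = 2177.5 kWh
Cost = 2177.5 × 0.1478 = $321.83

321.8 dollars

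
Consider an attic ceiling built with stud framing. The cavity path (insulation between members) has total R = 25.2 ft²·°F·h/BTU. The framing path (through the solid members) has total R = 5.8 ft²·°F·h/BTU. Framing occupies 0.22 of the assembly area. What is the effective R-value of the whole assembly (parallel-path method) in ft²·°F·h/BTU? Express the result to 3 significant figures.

14.5 ft²·°F·h/BTU

U_eff = 0.78/25.2 + 0.22/5.8 = 0.03095 + 0.03793 = 0.06888
R_eff = 1/U_eff = 14.52 ft²·°F·h/BTU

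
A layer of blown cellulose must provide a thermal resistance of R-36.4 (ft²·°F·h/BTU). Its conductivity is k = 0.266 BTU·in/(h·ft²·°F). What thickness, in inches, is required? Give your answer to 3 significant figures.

9.68 in

L = R × k = 36.4 × 0.266 = 9.682 in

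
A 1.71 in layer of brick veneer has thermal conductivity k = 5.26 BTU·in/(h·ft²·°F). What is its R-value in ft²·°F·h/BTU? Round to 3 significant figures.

0.325 ft²·°F·h/BTU

R = L/k = 1.71/5.26 = 0.3251 ft²·°F·h/BTU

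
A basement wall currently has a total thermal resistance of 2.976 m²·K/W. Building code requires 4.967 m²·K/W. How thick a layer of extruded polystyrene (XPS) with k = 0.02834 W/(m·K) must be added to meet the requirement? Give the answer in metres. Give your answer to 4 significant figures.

0.05642 m

ΔR = 4.967 − 2.976 = 1.991 m²·K/W
L = ΔR × k = 1.991 × 0.02834 = 0.056425 m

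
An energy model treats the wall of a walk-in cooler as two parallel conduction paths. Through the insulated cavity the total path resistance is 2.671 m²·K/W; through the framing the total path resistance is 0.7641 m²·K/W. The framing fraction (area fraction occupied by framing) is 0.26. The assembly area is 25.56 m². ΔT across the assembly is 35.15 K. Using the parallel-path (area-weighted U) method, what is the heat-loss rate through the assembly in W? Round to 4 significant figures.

U_eff = 0.74/2.671 + 0.26/0.7641 = 0.27705 + 0.34027 = 0.61732
R_eff = 1/U_eff = 1.6199 m²·K/W
Q = 25.56 × 35.15 / 1.6199 = 554.62 W

554.6 W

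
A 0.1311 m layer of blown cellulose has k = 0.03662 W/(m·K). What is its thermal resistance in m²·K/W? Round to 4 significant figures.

3.580 m²·K/W

R = L/k = 0.1311/0.03662 = 3.58 m²·K/W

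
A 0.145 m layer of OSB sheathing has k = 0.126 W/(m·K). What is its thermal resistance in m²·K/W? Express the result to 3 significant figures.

1.15 m²·K/W

R = L/k = 0.145/0.126 = 1.151 m²·K/W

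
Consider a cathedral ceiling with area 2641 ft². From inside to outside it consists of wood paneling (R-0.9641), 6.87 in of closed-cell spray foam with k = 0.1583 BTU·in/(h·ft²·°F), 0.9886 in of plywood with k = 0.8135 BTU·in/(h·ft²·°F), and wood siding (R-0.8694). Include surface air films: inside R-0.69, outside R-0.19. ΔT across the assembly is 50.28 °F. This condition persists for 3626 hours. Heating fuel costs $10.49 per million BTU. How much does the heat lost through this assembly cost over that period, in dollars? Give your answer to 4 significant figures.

6.87/0.1583 = 43.399
0.9886/0.8135 = 1.2152
R_total = 0.69 + 0.9641 + 43.399 + 1.2152 + 0.8694 + 0.19 = 47.327 ft²·°F·h/BTU
Q = 2641 × 50.28 / 47.327 = 2805.8 BTU/h
E = 2805.8 × 3626 = 10174000 BTU
Cost = 10174000/10⁶ × 10.49 = $106.72

106.7 dollars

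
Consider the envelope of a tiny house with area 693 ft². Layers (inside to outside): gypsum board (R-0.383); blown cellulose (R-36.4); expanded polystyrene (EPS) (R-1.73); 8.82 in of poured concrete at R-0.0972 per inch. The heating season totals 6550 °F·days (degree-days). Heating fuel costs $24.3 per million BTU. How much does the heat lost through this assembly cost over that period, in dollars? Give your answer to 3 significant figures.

8.82 × 0.0972 = 0.8573
R_total = 0.383 + 36.4 + 1.73 + 0.8573 = 39.37 ft²·°F·h/BTU
E = A × HDD × 24 / R = 693 × 6550 × 24 / 39.37 = 2767000 BTU
Cost = 2767000/10⁶ × 24.3 = $67.24

67.2 dollars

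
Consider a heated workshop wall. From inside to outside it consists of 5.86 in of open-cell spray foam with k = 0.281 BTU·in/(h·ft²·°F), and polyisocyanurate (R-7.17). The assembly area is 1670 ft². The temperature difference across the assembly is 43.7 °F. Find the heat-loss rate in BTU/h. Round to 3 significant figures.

5.86/0.281 = 20.85
R_total = 20.85 + 7.17 = 28.02 ft²·°F·h/BTU
Q = A·ΔT/R = 1670 × 43.7 / 28.02 = 2604 BTU/h

2600 BTU/h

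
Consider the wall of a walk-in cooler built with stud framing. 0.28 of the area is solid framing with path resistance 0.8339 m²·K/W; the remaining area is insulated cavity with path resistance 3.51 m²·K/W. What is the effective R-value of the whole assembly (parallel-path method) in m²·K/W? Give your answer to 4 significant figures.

1.849 m²·K/W

U_eff = 0.72/3.51 + 0.28/0.8339 = 0.20513 + 0.33577 = 0.5409
R_eff = 1/U_eff = 1.8488 m²·K/W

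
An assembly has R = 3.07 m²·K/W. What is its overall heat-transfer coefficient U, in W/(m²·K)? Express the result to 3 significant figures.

0.326 W/(m²·K)

U = 1/R = 1/3.07 = 0.3257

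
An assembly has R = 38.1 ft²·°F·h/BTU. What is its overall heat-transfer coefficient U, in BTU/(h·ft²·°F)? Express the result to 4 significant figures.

0.02625 BTU/(h·ft²·°F)

U = 1/R = 1/38.1 = 0.026247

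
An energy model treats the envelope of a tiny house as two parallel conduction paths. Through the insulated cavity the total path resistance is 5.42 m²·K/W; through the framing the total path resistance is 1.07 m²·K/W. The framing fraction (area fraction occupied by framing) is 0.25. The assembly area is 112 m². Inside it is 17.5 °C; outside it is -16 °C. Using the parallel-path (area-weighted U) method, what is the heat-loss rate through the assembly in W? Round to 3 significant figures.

U_eff = 0.75/5.42 + 0.25/1.07 = 0.1384 + 0.2336 = 0.372
R_eff = 1/U_eff = 2.688 m²·K/W
Q = 112 × (17.5 − (-16)) / 2.688 = 1396 W

1400 W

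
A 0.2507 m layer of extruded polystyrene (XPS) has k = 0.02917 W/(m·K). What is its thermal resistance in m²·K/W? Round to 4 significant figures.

R = L/k = 0.2507/0.02917 = 8.5944 m²·K/W

8.594 m²·K/W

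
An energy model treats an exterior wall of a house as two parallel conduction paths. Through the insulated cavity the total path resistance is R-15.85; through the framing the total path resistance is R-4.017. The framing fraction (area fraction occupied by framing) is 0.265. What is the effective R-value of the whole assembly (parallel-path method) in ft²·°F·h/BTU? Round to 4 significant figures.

U_eff = 0.735/15.85 + 0.265/4.017 = 0.046372 + 0.06597 = 0.11234
R_eff = 1/U_eff = 8.9014 ft²·°F·h/BTU

8.901 ft²·°F·h/BTU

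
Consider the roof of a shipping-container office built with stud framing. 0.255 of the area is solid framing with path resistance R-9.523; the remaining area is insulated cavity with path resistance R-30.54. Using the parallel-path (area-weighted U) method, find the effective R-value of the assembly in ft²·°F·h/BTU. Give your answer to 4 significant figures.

19.54 ft²·°F·h/BTU

U_eff = 0.745/30.54 + 0.255/9.523 = 0.024394 + 0.026777 = 0.051172
R_eff = 1/U_eff = 19.542 ft²·°F·h/BTU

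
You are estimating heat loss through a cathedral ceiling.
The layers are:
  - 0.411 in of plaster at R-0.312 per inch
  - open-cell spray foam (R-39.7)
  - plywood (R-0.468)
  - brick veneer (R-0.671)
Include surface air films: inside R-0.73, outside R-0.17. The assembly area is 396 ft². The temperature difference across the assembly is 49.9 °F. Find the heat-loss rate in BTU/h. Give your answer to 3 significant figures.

0.411 × 0.312 = 0.1282
R_total = 0.73 + 0.1282 + 39.7 + 0.468 + 0.671 + 0.17 = 41.87 ft²·°F·h/BTU
Q = A·ΔT/R = 396 × 49.9 / 41.87 = 472 BTU/h

472 BTU/h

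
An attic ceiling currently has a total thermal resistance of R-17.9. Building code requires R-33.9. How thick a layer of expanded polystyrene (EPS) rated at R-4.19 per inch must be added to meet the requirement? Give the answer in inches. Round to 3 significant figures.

ΔR = 33.9 − 17.9 = 16 ft²·°F·h/BTU
L = ΔR / (R/in) = 16/4.19 = 3.819 in

3.82 in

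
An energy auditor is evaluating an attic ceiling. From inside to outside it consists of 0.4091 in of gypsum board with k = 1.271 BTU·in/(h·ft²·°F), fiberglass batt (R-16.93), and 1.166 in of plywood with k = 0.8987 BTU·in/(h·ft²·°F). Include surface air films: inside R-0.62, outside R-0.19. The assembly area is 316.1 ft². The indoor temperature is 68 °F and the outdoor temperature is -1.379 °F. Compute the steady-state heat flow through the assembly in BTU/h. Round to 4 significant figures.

1133 BTU/h

0.4091/1.271 = 0.32187
1.166/0.8987 = 1.2974
R_total = 0.62 + 0.32187 + 16.93 + 1.2974 + 0.19 = 19.359 ft²·°F·h/BTU
Q = A·ΔT/R = 316.1 × (68 − (-1.379)) / 19.359 = 1132.8 BTU/h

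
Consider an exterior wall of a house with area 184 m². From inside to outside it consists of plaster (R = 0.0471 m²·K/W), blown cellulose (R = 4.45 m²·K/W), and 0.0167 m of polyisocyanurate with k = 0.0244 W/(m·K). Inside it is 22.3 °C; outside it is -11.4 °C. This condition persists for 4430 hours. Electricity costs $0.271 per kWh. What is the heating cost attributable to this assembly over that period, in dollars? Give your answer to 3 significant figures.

0.0167/0.0244 = 0.6844
R_total = 0.0471 + 4.45 + 0.6844 = 5.182 m²·K/W
Q = 184 × (22.3 − (-11.4)) / 5.182 = 1197 W
E = 1197 W × 4430 h / 1000 = 5301 kWh
Cost = 5301 × 0.271 = $1437

1440 dollars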